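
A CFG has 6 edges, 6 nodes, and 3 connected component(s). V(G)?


Formula: V(G) = E - N + 2P
V(G) = 6 - 6 + 2*3
V(G) = 0 + 6
V(G) = 6

6


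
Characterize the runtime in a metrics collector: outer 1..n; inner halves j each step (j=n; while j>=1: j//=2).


Reasoning: n times log n
Complexity: O(n log n)

O(n log n)


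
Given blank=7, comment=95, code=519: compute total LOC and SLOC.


Total LOC = blank + comment + code
Total LOC = 7 + 95 + 519 = 621
SLOC (source only) = code = 519

Total LOC: 621, SLOC: 519


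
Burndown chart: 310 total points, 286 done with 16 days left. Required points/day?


Formula: Required rate = Remaining points / Days left
Remaining = 310 - 286 = 24 points
Required rate = 24 / 16 = 1.5 points/day

1.5 points/day


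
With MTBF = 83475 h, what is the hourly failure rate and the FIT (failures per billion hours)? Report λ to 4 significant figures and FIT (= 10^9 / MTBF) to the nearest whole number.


Formula: λ = 1 / MTBF; FIT = λ × 1e9 = 1e9 / MTBF
λ = 1 / 83475 ≈ 1.198e-05 failures/hour
FIT = 1e9 / 83475 ≈ 11980 failures per 1e9 hours (nearest whole number)

λ = 1.198e-05 /h, FIT = 11980


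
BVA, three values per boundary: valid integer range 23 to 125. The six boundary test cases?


Range: [23, 125]
Boundaries: just below min, min, min+1, max-1, max, just above max
Values: [22, 23, 24, 124, 125, 126]

[22, 23, 24, 124, 125, 126]


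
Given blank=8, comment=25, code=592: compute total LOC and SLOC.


Total LOC = blank + comment + code
Total LOC = 8 + 25 + 592 = 625
SLOC (source only) = code = 592

Total LOC: 625, SLOC: 592


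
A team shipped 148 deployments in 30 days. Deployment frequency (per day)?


Formula: deployments per day = releases / days
= 148 / 30
= 4.933 deploys/day
(equivalently, 34.53 deploys/week)

4.933 deploys/day


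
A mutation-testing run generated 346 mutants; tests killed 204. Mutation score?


Mutation score = killed / total * 100
Mutation score = 204 / 346 * 100
Mutation score = 58.96%

58.96%


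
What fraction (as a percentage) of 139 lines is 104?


Coverage = covered / total * 100
Coverage = 104 / 139 * 100
Coverage = 74.82%

74.82%


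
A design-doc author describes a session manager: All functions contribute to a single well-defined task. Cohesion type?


Reasoning: Best: single purpose
Type: Functional cohesion

Functional cohesion


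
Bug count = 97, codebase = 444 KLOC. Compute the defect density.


Defect density = defects / KLOC
Defect density = 97 / 444
Defect density = 0.218 defects/KLOC

0.218 defects/KLOC


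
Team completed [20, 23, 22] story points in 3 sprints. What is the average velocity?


Formula: Avg velocity = Total points / Number of sprints
Points: [20, 23, 22]
Sum = 20 + 23 + 22 = 65
Avg velocity = 65 / 3 = 21.67 points/sprint

21.67 points/sprint


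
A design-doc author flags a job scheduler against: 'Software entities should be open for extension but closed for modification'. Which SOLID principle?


This describes the Open/Closed Principle (OCP)

Open/Closed Principle (OCP)


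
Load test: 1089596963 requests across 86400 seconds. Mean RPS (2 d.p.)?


Formula: throughput = requests / seconds
throughput = 1089596963 / 86400
throughput = 12611.08 requests/second

12611.08 requests/second


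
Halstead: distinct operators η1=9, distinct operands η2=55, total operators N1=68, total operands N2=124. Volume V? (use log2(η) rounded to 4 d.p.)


Formula: V = N * log2(η), where N = N1 + N2 and η = η1 + η2
η = 9 + 55 = 64
N = 68 + 124 = 192
log2(64) ≈ 6.0000
V = 192 * 6.0000 = 1152.00

1152.00


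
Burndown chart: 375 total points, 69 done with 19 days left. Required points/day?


Formula: Required rate = Remaining points / Days left
Remaining = 375 - 69 = 306 points
Required rate = 306 / 19 = 16.11 points/day

16.11 points/day


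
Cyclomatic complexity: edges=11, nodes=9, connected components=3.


Formula: V(G) = E - N + 2P
V(G) = 11 - 9 + 2*3
V(G) = 2 + 6
V(G) = 8

8


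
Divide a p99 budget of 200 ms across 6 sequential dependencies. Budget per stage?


Formula: per_stage = total_budget / stages
per_stage = 200 / 6
per_stage = 33.33 ms

33.33 ms


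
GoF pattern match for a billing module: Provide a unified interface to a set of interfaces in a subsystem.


This matches the Facade pattern

Facade


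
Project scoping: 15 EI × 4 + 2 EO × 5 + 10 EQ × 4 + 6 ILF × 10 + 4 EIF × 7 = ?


UFP = EI*4 + EO*5 + EQ*4 + ILF*10 + EIF*7
UFP = 15*4 + 2*5 + 10*4 + 6*10 + 4*7
UFP = 60 + 10 + 40 + 60 + 28
UFP = 198

198


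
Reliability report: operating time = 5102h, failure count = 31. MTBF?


Formula: MTBF = Total operating time / Number of failures
MTBF = 5102 / 31
MTBF = 164.58 hours

164.58 hours


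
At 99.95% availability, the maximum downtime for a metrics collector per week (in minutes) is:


Formula: allowed downtime = period * (100 - SLA) / 100
Period (week) = 10080 minutes
Unavailability fraction = (100 - 99.95) / 100
Allowed downtime = 10080 * (100 - 99.95) / 100
Allowed downtime = 5.04 minutes

5.04 minutes


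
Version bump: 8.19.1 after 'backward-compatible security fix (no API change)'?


Current: 8.19.1
Change category: 'backward-compatible security fix (no API change)' → patch bump
SemVer rule: patch bump → increment PATCH (MAJOR and MINOR unchanged)
New: 8.19.2

8.19.2


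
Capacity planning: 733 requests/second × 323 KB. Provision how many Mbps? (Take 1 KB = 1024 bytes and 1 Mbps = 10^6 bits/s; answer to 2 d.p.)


Formula: Mbps = payload_bytes * RPS * 8 / 1e6
Payload per request = 323 KB = 323 * 1024 = 330752 bytes
Total bytes/sec = 330752 * 733 = 242441216
Total bits/sec = 242441216 * 8 = 1939529728
Mbps = 1939529728 / 1e6 = 1939.53

1939.53 Mbps


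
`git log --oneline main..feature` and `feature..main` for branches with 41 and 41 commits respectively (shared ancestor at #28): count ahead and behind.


Common ancestor: commit #28
feature commits after divergence: 41 - 28 = 13
main commits after divergence: 41 - 28 = 13
feature is 13 commits ahead of main
main is 13 commits ahead of feature

feature ahead: 13, main ahead: 13


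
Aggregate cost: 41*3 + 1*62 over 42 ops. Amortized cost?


Formula: Amortized cost = Total cost / Operations
Total cost = (41 * 3) + (1 * 62)
Total cost = 123 + 62 = 185
Amortized = 185 / 42 = 4.4048

4.4048


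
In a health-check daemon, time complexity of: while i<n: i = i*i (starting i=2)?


Reasoning: squaring drives double-exponential growth; iterations ~ log log n
Complexity: O(log log n)

O(log log n)


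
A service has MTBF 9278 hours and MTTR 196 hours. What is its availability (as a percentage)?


Availability = MTBF / (MTBF + MTTR)
Availability = 9278 / (9278 + 196)
Availability = 9278 / 9474
Availability = 97.9312%

97.9312%


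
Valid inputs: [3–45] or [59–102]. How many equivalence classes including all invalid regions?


Valid ranges: [3,45] and [59,102]
Class 1: x < 3 — invalid
Class 2: 3 ≤ x ≤ 45 — valid
Class 3: 45 < x < 59 — invalid (gap between ranges)
Class 4: 59 ≤ x ≤ 102 — valid
Class 5: x > 102 — invalid
Total equivalence classes: 5

5 equivalence classes


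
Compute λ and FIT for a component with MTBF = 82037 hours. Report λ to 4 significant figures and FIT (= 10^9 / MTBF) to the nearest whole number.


Formula: λ = 1 / MTBF; FIT = λ × 1e9 = 1e9 / MTBF
λ = 1 / 82037 ≈ 1.219e-05 failures/hour
FIT = 1e9 / 82037 ≈ 12190 failures per 1e9 hours (nearest whole number)

λ = 1.219e-05 /h, FIT = 12190


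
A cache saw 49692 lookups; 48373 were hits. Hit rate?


Formula: hit rate = hits / (hits + misses) * 100
hit rate = 48373 / (48373 + 1319) * 100
hit rate = 48373 / 49692 * 100
hit rate = 97.35%

97.35%


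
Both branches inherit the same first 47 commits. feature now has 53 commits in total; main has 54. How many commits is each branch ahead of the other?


Common ancestor: commit #47
feature commits after divergence: 53 - 47 = 6
main commits after divergence: 54 - 47 = 7
feature is 6 commits ahead of main
main is 7 commits ahead of feature

feature ahead: 6, main ahead: 7


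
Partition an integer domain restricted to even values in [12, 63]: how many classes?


Constraint: even integers in [12, 63]
Class 1: x < 12 — out-of-range invalid
Class 2: x in [12,63] but odd — wrong type invalid
Class 3: x in [12,63] and even — valid
Class 4: x > 63 — out-of-range invalid
Total equivalence classes: 4

4 equivalence classes


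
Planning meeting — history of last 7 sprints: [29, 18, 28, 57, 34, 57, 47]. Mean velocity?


Formula: Avg velocity = Total points / Number of sprints
Points: [29, 18, 28, 57, 34, 57, 47]
Sum = 29 + 18 + 28 + 57 + 34 + 57 + 47 = 270
Avg velocity = 270 / 7 = 38.57 points/sprint

38.57 points/sprint


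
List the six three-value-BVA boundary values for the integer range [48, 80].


Range: [48, 80]
Boundaries: just below min, min, min+1, max-1, max, just above max
Values: [47, 48, 49, 79, 80, 81]

[47, 48, 49, 79, 80, 81]


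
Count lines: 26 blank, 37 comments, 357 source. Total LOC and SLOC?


Total LOC = blank + comment + code
Total LOC = 26 + 37 + 357 = 420
SLOC (source only) = code = 357

Total LOC: 420, SLOC: 357


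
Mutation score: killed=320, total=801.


Mutation score = killed / total * 100
Mutation score = 320 / 801 * 100
Mutation score = 39.95%

39.95%


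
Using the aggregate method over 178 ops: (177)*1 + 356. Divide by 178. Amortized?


Formula: Amortized cost = Total cost / Operations
Total cost = (177 * 1) + (1 * 356)
Total cost = 177 + 356 = 533
Amortized = 533 / 178 = 2.9944

2.9944


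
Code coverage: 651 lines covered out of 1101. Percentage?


Coverage = covered / total * 100
Coverage = 651 / 1101 * 100
Coverage = 59.13%

59.13%


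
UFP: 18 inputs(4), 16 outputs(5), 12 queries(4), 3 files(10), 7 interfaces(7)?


UFP = EI*4 + EO*5 + EQ*4 + ILF*10 + EIF*7
UFP = 18*4 + 16*5 + 12*4 + 3*10 + 7*7
UFP = 72 + 80 + 48 + 30 + 49
UFP = 279

279


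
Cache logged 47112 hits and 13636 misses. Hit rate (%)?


Formula: hit rate = hits / (hits + misses) * 100
hit rate = 47112 / (47112 + 13636) * 100
hit rate = 47112 / 60748 * 100
hit rate = 77.55%

77.55%


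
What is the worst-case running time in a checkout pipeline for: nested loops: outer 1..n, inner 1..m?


Reasoning: product of independent bounds
Complexity: O(n*m)

O(n*m)


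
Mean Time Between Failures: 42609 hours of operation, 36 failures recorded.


Formula: MTBF = Total operating time / Number of failures
MTBF = 42609 / 36
MTBF = 1183.58 hours

1183.58 hours


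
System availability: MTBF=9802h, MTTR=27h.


Availability = MTBF / (MTBF + MTTR)
Availability = 9802 / (9802 + 27)
Availability = 9802 / 9829
Availability = 99.7253%

99.7253%


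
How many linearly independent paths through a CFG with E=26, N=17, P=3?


Formula: V(G) = E - N + 2P
V(G) = 26 - 17 + 2*3
V(G) = 9 + 6
V(G) = 15

15


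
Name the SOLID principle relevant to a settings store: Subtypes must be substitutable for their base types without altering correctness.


This describes the Liskov Substitution Principle (LSP)

Liskov Substitution Principle (LSP)


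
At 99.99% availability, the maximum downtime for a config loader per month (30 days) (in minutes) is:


Formula: allowed downtime = period * (100 - SLA) / 100
Period (month (30 days)) = 43200 minutes
Unavailability fraction = (100 - 99.99) / 100
Allowed downtime = 43200 * (100 - 99.99) / 100
Allowed downtime = 4.32 minutes

4.32 minutes


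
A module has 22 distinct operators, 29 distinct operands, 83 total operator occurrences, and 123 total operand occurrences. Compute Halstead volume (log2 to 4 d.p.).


Formula: V = N * log2(η), where N = N1 + N2 and η = η1 + η2
η = 22 + 29 = 51
N = 83 + 123 = 206
log2(51) ≈ 5.6724
V = 206 * 5.6724 = 1168.51

1168.51


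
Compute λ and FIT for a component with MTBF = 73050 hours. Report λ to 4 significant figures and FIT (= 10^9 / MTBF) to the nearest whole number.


Formula: λ = 1 / MTBF; FIT = λ × 1e9 = 1e9 / MTBF
λ = 1 / 73050 ≈ 1.369e-05 failures/hour
FIT = 1e9 / 73050 ≈ 13689 failures per 1e9 hours (nearest whole number)

λ = 1.369e-05 /h, FIT = 13689


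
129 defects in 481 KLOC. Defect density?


Defect density = defects / KLOC
Defect density = 129 / 481
Defect density = 0.268 defects/KLOC

0.268 defects/KLOC


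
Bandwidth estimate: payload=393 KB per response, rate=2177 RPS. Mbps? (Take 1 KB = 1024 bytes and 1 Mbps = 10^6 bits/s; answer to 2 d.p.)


Formula: Mbps = payload_bytes * RPS * 8 / 1e6
Payload per request = 393 KB = 393 * 1024 = 402432 bytes
Total bytes/sec = 402432 * 2177 = 876094464
Total bits/sec = 876094464 * 8 = 7008755712
Mbps = 7008755712 / 1e6 = 7008.76

7008.76 Mbps


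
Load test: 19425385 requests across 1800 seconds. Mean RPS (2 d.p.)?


Formula: throughput = requests / seconds
throughput = 19425385 / 1800
throughput = 10791.88 requests/second

10791.88 requests/second


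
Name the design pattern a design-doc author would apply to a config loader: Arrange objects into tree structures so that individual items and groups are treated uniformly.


This matches the Composite pattern

Composite


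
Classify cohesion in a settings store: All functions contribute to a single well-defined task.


Reasoning: Best: single purpose
Type: Functional cohesion

Functional cohesion


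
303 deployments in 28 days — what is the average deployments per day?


Formula: deployments per day = releases / days
= 303 / 28
= 10.821 deploys/day
(equivalently, 75.75 deploys/week)

10.821 deploys/day


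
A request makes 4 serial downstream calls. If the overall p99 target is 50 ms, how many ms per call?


Formula: per_stage = total_budget / stages
per_stage = 50 / 4
per_stage = 12.5 ms

12.5 ms


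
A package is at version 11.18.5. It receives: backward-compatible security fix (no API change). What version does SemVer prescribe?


Current: 11.18.5
Change category: 'backward-compatible security fix (no API change)' → patch bump
SemVer rule: patch bump → increment PATCH (MAJOR and MINOR unchanged)
New: 11.18.6

11.18.6


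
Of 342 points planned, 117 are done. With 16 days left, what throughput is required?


Formula: Required rate = Remaining points / Days left
Remaining = 342 - 117 = 225 points
Required rate = 225 / 16 = 14.06 points/day

14.06 points/day


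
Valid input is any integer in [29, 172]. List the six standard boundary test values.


Range: [29, 172]
Boundaries: just below min, min, min+1, max-1, max, just above max
Values: [28, 29, 30, 171, 172, 173]

[28, 29, 30, 171, 172, 173]


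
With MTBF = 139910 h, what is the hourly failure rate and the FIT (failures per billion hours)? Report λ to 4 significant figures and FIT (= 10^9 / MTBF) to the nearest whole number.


Formula: λ = 1 / MTBF; FIT = λ × 1e9 = 1e9 / MTBF
λ = 1 / 139910 ≈ 7.147e-06 failures/hour
FIT = 1e9 / 139910 ≈ 7147 failures per 1e9 hours (nearest whole number)

λ = 7.147e-06 /h, FIT = 7147


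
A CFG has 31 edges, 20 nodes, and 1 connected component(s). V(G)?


Formula: V(G) = E - N + 2P
V(G) = 31 - 20 + 2*1
V(G) = 11 + 2
V(G) = 13

13


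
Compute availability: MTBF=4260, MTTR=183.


Availability = MTBF / (MTBF + MTTR)
Availability = 4260 / (4260 + 183)
Availability = 4260 / 4443
Availability = 95.8812%

95.8812%


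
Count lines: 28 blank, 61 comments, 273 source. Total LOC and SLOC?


Total LOC = blank + comment + code
Total LOC = 28 + 61 + 273 = 362
SLOC (source only) = code = 273

Total LOC: 362, SLOC: 273


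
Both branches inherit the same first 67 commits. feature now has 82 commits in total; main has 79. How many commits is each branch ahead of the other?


Common ancestor: commit #67
feature commits after divergence: 82 - 67 = 15
main commits after divergence: 79 - 67 = 12
feature is 15 commits ahead of main
main is 12 commits ahead of feature

feature ahead: 15, main ahead: 12


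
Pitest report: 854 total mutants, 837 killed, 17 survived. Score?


Mutation score = killed / total * 100
Mutation score = 837 / 854 * 100
Mutation score = 98.01%

98.01%


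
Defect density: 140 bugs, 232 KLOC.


Defect density = defects / KLOC
Defect density = 140 / 232
Defect density = 0.603 defects/KLOC

0.603 defects/KLOC


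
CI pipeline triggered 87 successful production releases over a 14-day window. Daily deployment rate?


Formula: deployments per day = releases / days
= 87 / 14
= 6.214 deploys/day
(equivalently, 43.5 deploys/week)

6.214 deploys/day


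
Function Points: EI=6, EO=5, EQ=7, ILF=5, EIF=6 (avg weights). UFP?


UFP = EI*4 + EO*5 + EQ*4 + ILF*10 + EIF*7
UFP = 6*4 + 5*5 + 7*4 + 5*10 + 6*7
UFP = 24 + 25 + 28 + 50 + 42
UFP = 169

169


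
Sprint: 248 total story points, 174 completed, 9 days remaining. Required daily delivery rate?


Formula: Required rate = Remaining points / Days left
Remaining = 248 - 174 = 74 points
Required rate = 74 / 9 = 8.22 points/day

8.22 points/day


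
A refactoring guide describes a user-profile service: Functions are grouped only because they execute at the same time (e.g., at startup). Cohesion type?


Reasoning: Related by timing only
Type: Temporal cohesion

Temporal cohesion


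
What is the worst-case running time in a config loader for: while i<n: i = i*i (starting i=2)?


Reasoning: squaring drives double-exponential growth; iterations ~ log log n
Complexity: O(log log n)

O(log log n)


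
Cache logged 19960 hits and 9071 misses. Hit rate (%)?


Formula: hit rate = hits / (hits + misses) * 100
hit rate = 19960 / (19960 + 9071) * 100
hit rate = 19960 / 29031 * 100
hit rate = 68.75%

68.75%


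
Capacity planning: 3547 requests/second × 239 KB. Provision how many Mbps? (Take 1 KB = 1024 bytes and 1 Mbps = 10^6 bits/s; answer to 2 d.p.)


Formula: Mbps = payload_bytes * RPS * 8 / 1e6
Payload per request = 239 KB = 239 * 1024 = 244736 bytes
Total bytes/sec = 244736 * 3547 = 868078592
Total bits/sec = 868078592 * 8 = 6944628736
Mbps = 6944628736 / 1e6 = 6944.63

6944.63 Mbps


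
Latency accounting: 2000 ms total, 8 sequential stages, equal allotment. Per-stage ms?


Formula: per_stage = total_budget / stages
per_stage = 2000 / 8
per_stage = 250.0 ms

250.0 ms


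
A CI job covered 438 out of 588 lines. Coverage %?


Coverage = covered / total * 100
Coverage = 438 / 588 * 100
Coverage = 74.49%

74.49%


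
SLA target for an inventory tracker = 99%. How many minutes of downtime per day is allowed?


Formula: allowed downtime = period * (100 - SLA) / 100
Period (day) = 1440 minutes
Unavailability fraction = (100 - 99.0) / 100
Allowed downtime = 1440 * (100 - 99.0) / 100
Allowed downtime = 14.4 minutes

14.4 minutes


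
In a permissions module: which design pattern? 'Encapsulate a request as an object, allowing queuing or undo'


This matches the Command pattern

Command


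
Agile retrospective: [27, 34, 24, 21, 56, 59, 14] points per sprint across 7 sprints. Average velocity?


Formula: Avg velocity = Total points / Number of sprints
Points: [27, 34, 24, 21, 56, 59, 14]
Sum = 27 + 34 + 24 + 21 + 56 + 59 + 14 = 235
Avg velocity = 235 / 7 = 33.57 points/sprint

33.57 points/sprint


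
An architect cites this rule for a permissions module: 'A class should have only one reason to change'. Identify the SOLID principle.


This describes the Single Responsibility Principle (SRP)

Single Responsibility Principle (SRP)


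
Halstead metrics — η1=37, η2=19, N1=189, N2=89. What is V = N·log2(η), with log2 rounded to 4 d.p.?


Formula: V = N * log2(η), where N = N1 + N2 and η = η1 + η2
η = 37 + 19 = 56
N = 189 + 89 = 278
log2(56) ≈ 5.8074
V = 278 * 5.8074 = 1614.46

1614.46


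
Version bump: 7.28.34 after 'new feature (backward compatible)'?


Current: 7.28.34
Change category: 'new feature (backward compatible)' → minor bump
SemVer rule: minor bump → increment MINOR, reset PATCH to 0 (MAJOR unchanged)
New: 7.29.0

7.29.0


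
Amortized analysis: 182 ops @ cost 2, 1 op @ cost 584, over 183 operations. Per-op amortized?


Formula: Amortized cost = Total cost / Operations
Total cost = (182 * 2) + (1 * 584)
Total cost = 364 + 584 = 948
Amortized = 948 / 183 = 5.1803

5.1803


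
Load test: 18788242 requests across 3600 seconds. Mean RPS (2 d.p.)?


Formula: throughput = requests / seconds
throughput = 18788242 / 3600
throughput = 5218.96 requests/second

5218.96 requests/second


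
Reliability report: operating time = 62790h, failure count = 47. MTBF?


Formula: MTBF = Total operating time / Number of failures
MTBF = 62790 / 47
MTBF = 1335.96 hours

1335.96 hours


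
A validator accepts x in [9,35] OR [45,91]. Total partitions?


Valid ranges: [9,35] and [45,91]
Class 1: x < 9 — invalid
Class 2: 9 ≤ x ≤ 35 — valid
Class 3: 35 < x < 45 — invalid (gap between ranges)
Class 4: 45 ≤ x ≤ 91 — valid
Class 5: x > 91 — invalid
Total equivalence classes: 5

5 equivalence classes


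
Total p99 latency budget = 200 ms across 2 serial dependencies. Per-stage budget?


Formula: per_stage = total_budget / stages
per_stage = 200 / 2
per_stage = 100.0 ms

100.0 ms


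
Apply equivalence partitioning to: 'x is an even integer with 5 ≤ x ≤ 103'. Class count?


Constraint: even integers in [5, 103]
Class 1: x < 5 — out-of-range invalid
Class 2: x in [5,103] but odd — wrong type invalid
Class 3: x in [5,103] and even — valid
Class 4: x > 103 — out-of-range invalid
Total equivalence classes: 4

4 equivalence classes


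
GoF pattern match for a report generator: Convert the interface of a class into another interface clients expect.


This matches the Adapter pattern

Adapter


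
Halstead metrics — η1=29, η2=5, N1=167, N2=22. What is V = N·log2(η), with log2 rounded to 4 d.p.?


Formula: V = N * log2(η), where N = N1 + N2 and η = η1 + η2
η = 29 + 5 = 34
N = 167 + 22 = 189
log2(34) ≈ 5.0875
V = 189 * 5.0875 = 961.54

961.54


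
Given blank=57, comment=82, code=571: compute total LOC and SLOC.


Total LOC = blank + comment + code
Total LOC = 57 + 82 + 571 = 710
SLOC (source only) = code = 571

Total LOC: 710, SLOC: 571


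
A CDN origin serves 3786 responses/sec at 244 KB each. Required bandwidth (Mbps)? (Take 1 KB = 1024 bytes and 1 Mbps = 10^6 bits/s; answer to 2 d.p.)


Formula: Mbps = payload_bytes * RPS * 8 / 1e6
Payload per request = 244 KB = 244 * 1024 = 249856 bytes
Total bytes/sec = 249856 * 3786 = 945954816
Total bits/sec = 945954816 * 8 = 7567638528
Mbps = 7567638528 / 1e6 = 7567.64

7567.64 Mbps


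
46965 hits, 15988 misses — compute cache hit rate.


Formula: hit rate = hits / (hits + misses) * 100
hit rate = 46965 / (46965 + 15988) * 100
hit rate = 46965 / 62953 * 100
hit rate = 74.6%

74.6%


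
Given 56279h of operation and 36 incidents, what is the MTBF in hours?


Formula: MTBF = Total operating time / Number of failures
MTBF = 56279 / 36
MTBF = 1563.31 hours

1563.31 hours


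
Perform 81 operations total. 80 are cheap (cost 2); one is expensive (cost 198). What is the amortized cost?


Formula: Amortized cost = Total cost / Operations
Total cost = (80 * 2) + (1 * 198)
Total cost = 160 + 198 = 358
Amortized = 358 / 81 = 4.4198

4.4198


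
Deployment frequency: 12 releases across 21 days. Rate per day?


Formula: deployments per day = releases / days
= 12 / 21
= 0.571 deploys/day
(equivalently, 4.0 deploys/week)

0.571 deploys/day


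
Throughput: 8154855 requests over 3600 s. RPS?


Formula: throughput = requests / seconds
throughput = 8154855 / 3600
throughput = 2265.24 requests/second

2265.24 requests/second


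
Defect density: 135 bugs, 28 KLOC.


Defect density = defects / KLOC
Defect density = 135 / 28
Defect density = 4.821 defects/KLOC

4.821 defects/KLOC


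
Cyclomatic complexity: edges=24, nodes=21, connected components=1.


Formula: V(G) = E - N + 2P
V(G) = 24 - 21 + 2*1
V(G) = 3 + 2
V(G) = 5

5


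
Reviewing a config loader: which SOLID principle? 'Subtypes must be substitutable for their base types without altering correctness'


This describes the Liskov Substitution Principle (LSP)

Liskov Substitution Principle (LSP)


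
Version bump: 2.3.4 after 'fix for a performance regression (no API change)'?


Current: 2.3.4
Change category: 'fix for a performance regression (no API change)' → patch bump
SemVer rule: patch bump → increment PATCH (MAJOR and MINOR unchanged)
New: 2.3.5

2.3.5


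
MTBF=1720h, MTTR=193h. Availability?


Availability = MTBF / (MTBF + MTTR)
Availability = 1720 / (1720 + 193)
Availability = 1720 / 1913
Availability = 89.9111%

89.9111%


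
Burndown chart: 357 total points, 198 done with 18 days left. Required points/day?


Formula: Required rate = Remaining points / Days left
Remaining = 357 - 198 = 159 points
Required rate = 159 / 18 = 8.83 points/day

8.83 points/day


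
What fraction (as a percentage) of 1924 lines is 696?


Coverage = covered / total * 100
Coverage = 696 / 1924 * 100
Coverage = 36.17%

36.17%


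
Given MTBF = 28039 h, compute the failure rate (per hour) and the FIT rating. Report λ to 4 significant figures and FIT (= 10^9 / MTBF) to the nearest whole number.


Formula: λ = 1 / MTBF; FIT = λ × 1e9 = 1e9 / MTBF
λ = 1 / 28039 ≈ 3.566e-05 failures/hour
FIT = 1e9 / 28039 ≈ 35665 failures per 1e9 hours (nearest whole number)

λ = 3.566e-05 /h, FIT = 35665


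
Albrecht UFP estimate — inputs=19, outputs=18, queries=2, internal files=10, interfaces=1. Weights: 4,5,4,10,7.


UFP = EI*4 + EO*5 + EQ*4 + ILF*10 + EIF*7
UFP = 19*4 + 18*5 + 2*4 + 10*10 + 1*7
UFP = 76 + 90 + 8 + 100 + 7
UFP = 281

281


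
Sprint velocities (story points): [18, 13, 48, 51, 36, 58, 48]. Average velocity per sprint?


Formula: Avg velocity = Total points / Number of sprints
Points: [18, 13, 48, 51, 36, 58, 48]
Sum = 18 + 13 + 48 + 51 + 36 + 58 + 48 = 272
Avg velocity = 272 / 7 = 38.86 points/sprint

38.86 points/sprint


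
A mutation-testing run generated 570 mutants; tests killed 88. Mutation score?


Mutation score = killed / total * 100
Mutation score = 88 / 570 * 100
Mutation score = 15.44%

15.44%


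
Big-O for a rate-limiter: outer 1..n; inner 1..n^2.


Reasoning: n times n^2
Complexity: O(n^3)

O(n^3)


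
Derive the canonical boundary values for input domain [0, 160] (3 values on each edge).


Range: [0, 160]
Boundaries: just below min, min, min+1, max-1, max, just above max
Values: [-1, 0, 1, 159, 160, 161]

[-1, 0, 1, 159, 160, 161]


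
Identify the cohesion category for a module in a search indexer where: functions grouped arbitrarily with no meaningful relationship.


Reasoning: Worst: random grouping
Type: Coincidental cohesion

Coincidental cohesion


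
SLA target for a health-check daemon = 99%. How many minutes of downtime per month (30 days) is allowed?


Formula: allowed downtime = period * (100 - SLA) / 100
Period (month (30 days)) = 43200 minutes
Unavailability fraction = (100 - 99.0) / 100
Allowed downtime = 43200 * (100 - 99.0) / 100
Allowed downtime = 432.0 minutes

432.0 minutes


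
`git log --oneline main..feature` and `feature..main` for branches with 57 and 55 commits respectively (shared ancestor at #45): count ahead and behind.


Common ancestor: commit #45
feature commits after divergence: 57 - 45 = 12
main commits after divergence: 55 - 45 = 10
feature is 12 commits ahead of main
main is 10 commits ahead of feature

feature ahead: 12, main ahead: 10


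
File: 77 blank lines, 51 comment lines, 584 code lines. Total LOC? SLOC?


Total LOC = blank + comment + code
Total LOC = 77 + 51 + 584 = 712
SLOC (source only) = code = 584

Total LOC: 712, SLOC: 584


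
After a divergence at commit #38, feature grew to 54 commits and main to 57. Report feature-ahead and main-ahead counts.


Common ancestor: commit #38
feature commits after divergence: 54 - 38 = 16
main commits after divergence: 57 - 38 = 19
feature is 16 commits ahead of main
main is 19 commits ahead of feature

feature ahead: 16, main ahead: 19


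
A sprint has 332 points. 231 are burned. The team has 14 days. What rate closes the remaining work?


Formula: Required rate = Remaining points / Days left
Remaining = 332 - 231 = 101 points
Required rate = 101 / 14 = 7.21 points/day

7.21 points/day


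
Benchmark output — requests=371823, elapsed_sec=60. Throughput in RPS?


Formula: throughput = requests / seconds
throughput = 371823 / 60
throughput = 6197.05 requests/second

6197.05 requests/second


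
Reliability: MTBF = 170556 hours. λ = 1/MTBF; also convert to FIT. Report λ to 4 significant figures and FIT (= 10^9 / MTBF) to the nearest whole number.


Formula: λ = 1 / MTBF; FIT = λ × 1e9 = 1e9 / MTBF
λ = 1 / 170556 ≈ 5.863e-06 failures/hour
FIT = 1e9 / 170556 ≈ 5863 failures per 1e9 hours (nearest whole number)

λ = 5.863e-06 /h, FIT = 5863


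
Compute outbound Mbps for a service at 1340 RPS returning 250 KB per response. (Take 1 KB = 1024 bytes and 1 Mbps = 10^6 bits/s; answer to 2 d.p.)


Formula: Mbps = payload_bytes * RPS * 8 / 1e6
Payload per request = 250 KB = 250 * 1024 = 256000 bytes
Total bytes/sec = 256000 * 1340 = 343040000
Total bits/sec = 343040000 * 8 = 2744320000
Mbps = 2744320000 / 1e6 = 2744.32

2744.32 Mbps


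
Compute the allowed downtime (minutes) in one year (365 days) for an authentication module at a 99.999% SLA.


Formula: allowed downtime = period * (100 - SLA) / 100
Period (year (365 days)) = 525600 minutes
Unavailability fraction = (100 - 99.999) / 100
Allowed downtime = 525600 * (100 - 99.999) / 100
Allowed downtime = 5.256 minutes

5.256 minutes


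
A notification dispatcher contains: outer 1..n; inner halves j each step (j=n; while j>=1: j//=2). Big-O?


Reasoning: n times log n
Complexity: O(n log n)

O(n log n)


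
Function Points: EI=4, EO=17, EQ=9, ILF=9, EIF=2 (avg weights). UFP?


UFP = EI*4 + EO*5 + EQ*4 + ILF*10 + EIF*7
UFP = 4*4 + 17*5 + 9*4 + 9*10 + 2*7
UFP = 16 + 85 + 36 + 90 + 14
UFP = 241

241


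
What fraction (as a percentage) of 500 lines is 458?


Coverage = covered / total * 100
Coverage = 458 / 500 * 100
Coverage = 91.6%

91.6%


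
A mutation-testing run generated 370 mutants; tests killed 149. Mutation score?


Mutation score = killed / total * 100
Mutation score = 149 / 370 * 100
Mutation score = 40.27%

40.27%


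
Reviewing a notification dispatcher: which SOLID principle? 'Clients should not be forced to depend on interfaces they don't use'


This describes the Interface Segregation Principle (ISP)

Interface Segregation Principle (ISP)


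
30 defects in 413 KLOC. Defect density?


Defect density = defects / KLOC
Defect density = 30 / 413
Defect density = 0.073 defects/KLOC

0.073 defects/KLOC


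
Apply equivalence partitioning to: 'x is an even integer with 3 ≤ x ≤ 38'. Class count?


Constraint: even integers in [3, 38]
Class 1: x < 3 — out-of-range invalid
Class 2: x in [3,38] but odd — wrong type invalid
Class 3: x in [3,38] and even — valid
Class 4: x > 38 — out-of-range invalid
Total equivalence classes: 4

4 equivalence classes


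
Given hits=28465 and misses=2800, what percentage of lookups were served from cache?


Formula: hit rate = hits / (hits + misses) * 100
hit rate = 28465 / (28465 + 2800) * 100
hit rate = 28465 / 31265 * 100
hit rate = 91.04%

91.04%


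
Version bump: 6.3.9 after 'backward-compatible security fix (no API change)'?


Current: 6.3.9
Change category: 'backward-compatible security fix (no API change)' → patch bump
SemVer rule: patch bump → increment PATCH (MAJOR and MINOR unchanged)
New: 6.3.10

6.3.10


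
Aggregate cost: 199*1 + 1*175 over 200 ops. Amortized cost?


Formula: Amortized cost = Total cost / Operations
Total cost = (199 * 1) + (1 * 175)
Total cost = 199 + 175 = 374
Amortized = 374 / 200 = 1.87

1.87


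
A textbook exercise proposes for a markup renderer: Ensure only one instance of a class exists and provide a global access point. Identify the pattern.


This matches the Singleton pattern

Singleton


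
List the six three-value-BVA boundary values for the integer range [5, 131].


Range: [5, 131]
Boundaries: just below min, min, min+1, max-1, max, just above max
Values: [4, 5, 6, 130, 131, 132]

[4, 5, 6, 130, 131, 132]


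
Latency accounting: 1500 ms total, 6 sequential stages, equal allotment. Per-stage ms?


Formula: per_stage = total_budget / stages
per_stage = 1500 / 6
per_stage = 250.0 ms

250.0 ms


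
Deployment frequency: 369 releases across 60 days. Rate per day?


Formula: deployments per day = releases / days
= 369 / 60
= 6.15 deploys/day
(equivalently, 43.05 deploys/week)

6.15 deploys/day


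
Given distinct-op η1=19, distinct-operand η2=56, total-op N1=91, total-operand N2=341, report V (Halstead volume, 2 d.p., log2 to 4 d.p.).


Formula: V = N * log2(η), where N = N1 + N2 and η = η1 + η2
η = 19 + 56 = 75
N = 91 + 341 = 432
log2(75) ≈ 6.2288
V = 432 * 6.2288 = 2690.84

2690.84


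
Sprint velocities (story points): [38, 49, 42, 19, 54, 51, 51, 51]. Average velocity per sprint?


Formula: Avg velocity = Total points / Number of sprints
Points: [38, 49, 42, 19, 54, 51, 51, 51]
Sum = 38 + 49 + 42 + 19 + 54 + 51 + 51 + 51 = 355
Avg velocity = 355 / 8 = 44.38 points/sprint

44.38 points/sprint


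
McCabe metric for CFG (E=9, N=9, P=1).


Formula: V(G) = E - N + 2P
V(G) = 9 - 9 + 2*1
V(G) = 0 + 2
V(G) = 2

2


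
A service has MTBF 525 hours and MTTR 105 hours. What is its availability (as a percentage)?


Availability = MTBF / (MTBF + MTTR)
Availability = 525 / (525 + 105)
Availability = 525 / 630
Availability = 83.3333%

83.3333%


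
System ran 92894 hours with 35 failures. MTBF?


Formula: MTBF = Total operating time / Number of failures
MTBF = 92894 / 35
MTBF = 2654.11 hours

2654.11 hours


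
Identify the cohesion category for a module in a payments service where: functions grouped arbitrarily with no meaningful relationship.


Reasoning: Worst: random grouping
Type: Coincidental cohesion

Coincidental cohesion


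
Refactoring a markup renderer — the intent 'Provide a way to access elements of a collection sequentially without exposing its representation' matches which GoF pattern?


This matches the Iterator pattern

Iterator


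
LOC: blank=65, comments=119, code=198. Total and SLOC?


Total LOC = blank + comment + code
Total LOC = 65 + 119 + 198 = 382
SLOC (source only) = code = 198

Total LOC: 382, SLOC: 198


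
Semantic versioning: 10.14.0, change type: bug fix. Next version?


Current: 10.14.0
Change category: 'bug fix' → patch bump
SemVer rule: patch bump → increment PATCH (MAJOR and MINOR unchanged)
New: 10.14.1

10.14.1


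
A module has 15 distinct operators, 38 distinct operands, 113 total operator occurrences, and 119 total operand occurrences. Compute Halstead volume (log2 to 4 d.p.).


Formula: V = N * log2(η), where N = N1 + N2 and η = η1 + η2
η = 15 + 38 = 53
N = 113 + 119 = 232
log2(53) ≈ 5.7279
V = 232 * 5.7279 = 1328.87

1328.87


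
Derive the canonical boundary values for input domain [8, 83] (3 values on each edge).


Range: [8, 83]
Boundaries: just below min, min, min+1, max-1, max, just above max
Values: [7, 8, 9, 82, 83, 84]

[7, 8, 9, 82, 83, 84]


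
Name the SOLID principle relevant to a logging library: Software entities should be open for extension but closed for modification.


This describes the Open/Closed Principle (OCP)

Open/Closed Principle (OCP)


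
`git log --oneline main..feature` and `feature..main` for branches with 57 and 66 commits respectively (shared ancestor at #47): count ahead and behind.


Common ancestor: commit #47
feature commits after divergence: 57 - 47 = 10
main commits after divergence: 66 - 47 = 19
feature is 10 commits ahead of main
main is 19 commits ahead of feature

feature ahead: 10, main ahead: 19


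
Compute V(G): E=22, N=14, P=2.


Formula: V(G) = E - N + 2P
V(G) = 22 - 14 + 2*2
V(G) = 8 + 4
V(G) = 12

12


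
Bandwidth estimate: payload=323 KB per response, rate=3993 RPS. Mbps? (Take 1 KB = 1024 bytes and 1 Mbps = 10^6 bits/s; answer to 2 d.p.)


Formula: Mbps = payload_bytes * RPS * 8 / 1e6
Payload per request = 323 KB = 323 * 1024 = 330752 bytes
Total bytes/sec = 330752 * 3993 = 1320692736
Total bits/sec = 1320692736 * 8 = 10565541888
Mbps = 10565541888 / 1e6 = 10565.54

10565.54 Mbps


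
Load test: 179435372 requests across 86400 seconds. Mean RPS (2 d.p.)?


Formula: throughput = requests / seconds
throughput = 179435372 / 86400
throughput = 2076.8 requests/second

2076.8 requests/second


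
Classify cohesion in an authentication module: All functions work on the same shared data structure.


Reasoning: Functions share data
Type: Communicational cohesion

Communicational cohesion


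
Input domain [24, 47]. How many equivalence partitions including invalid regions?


Valid range: [24, 47]
Class 1: x < 24 — invalid
Class 2: 24 ≤ x ≤ 47 — valid
Class 3: x > 47 — invalid
Total equivalence classes: 3

3 equivalence classes


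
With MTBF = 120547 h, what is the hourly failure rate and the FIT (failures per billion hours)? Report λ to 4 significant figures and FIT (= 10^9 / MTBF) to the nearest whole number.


Formula: λ = 1 / MTBF; FIT = λ × 1e9 = 1e9 / MTBF
λ = 1 / 120547 ≈ 8.296e-06 failures/hour
FIT = 1e9 / 120547 ≈ 8296 failures per 1e9 hours (nearest whole number)

λ = 8.296e-06 /h, FIT = 8296


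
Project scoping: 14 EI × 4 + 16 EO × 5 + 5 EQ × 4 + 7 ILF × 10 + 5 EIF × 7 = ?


UFP = EI*4 + EO*5 + EQ*4 + ILF*10 + EIF*7
UFP = 14*4 + 16*5 + 5*4 + 7*10 + 5*7
UFP = 56 + 80 + 20 + 70 + 35
UFP = 261

261


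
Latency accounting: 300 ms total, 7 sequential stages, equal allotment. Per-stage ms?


Formula: per_stage = total_budget / stages
per_stage = 300 / 7
per_stage = 42.86 ms

42.86 ms


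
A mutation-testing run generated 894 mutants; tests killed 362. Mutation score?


Mutation score = killed / total * 100
Mutation score = 362 / 894 * 100
Mutation score = 40.49%

40.49%


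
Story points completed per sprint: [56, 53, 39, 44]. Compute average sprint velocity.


Formula: Avg velocity = Total points / Number of sprints
Points: [56, 53, 39, 44]
Sum = 56 + 53 + 39 + 44 = 192
Avg velocity = 192 / 4 = 48.0 points/sprint

48.0 points/sprint


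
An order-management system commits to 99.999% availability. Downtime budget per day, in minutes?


Formula: allowed downtime = period * (100 - SLA) / 100
Period (day) = 1440 minutes
Unavailability fraction = (100 - 99.999) / 100
Allowed downtime = 1440 * (100 - 99.999) / 100
Allowed downtime = 0.0144 minutes

0.0144 minutes


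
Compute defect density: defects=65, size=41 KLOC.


Defect density = defects / KLOC
Defect density = 65 / 41
Defect density = 1.585 defects/KLOC

1.585 defects/KLOC


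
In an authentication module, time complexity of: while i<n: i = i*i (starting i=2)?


Reasoning: squaring drives double-exponential growth; iterations ~ log log n
Complexity: O(log log n)

O(log log n)


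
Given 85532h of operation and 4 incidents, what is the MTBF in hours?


Formula: MTBF = Total operating time / Number of failures
MTBF = 85532 / 4
MTBF = 21383.0 hours

21383.0 hours


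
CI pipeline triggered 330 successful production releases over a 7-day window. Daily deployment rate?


Formula: deployments per day = releases / days
= 330 / 7
= 47.143 deploys/day
(equivalently, 330.0 deploys/week)

47.143 deploys/day
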